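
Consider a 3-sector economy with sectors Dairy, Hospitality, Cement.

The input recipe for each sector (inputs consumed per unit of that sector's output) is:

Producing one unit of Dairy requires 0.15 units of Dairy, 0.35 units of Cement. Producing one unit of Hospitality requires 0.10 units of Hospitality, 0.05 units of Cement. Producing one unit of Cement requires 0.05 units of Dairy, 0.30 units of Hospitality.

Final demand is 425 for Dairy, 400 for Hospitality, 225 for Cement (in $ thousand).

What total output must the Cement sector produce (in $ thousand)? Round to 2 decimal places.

x_3 = 438.56

I − A =
  [   0.85     0.00    -0.05]
  [   0.00     0.90    -0.30]
  [  -0.35    -0.05     1.00]
Cofactors of I−A, C_ij = (−1)^(i+j)·(minor ij) (rows/columns in the sector order above):
  C_11 = (0.90)(1.00) − (-0.30)(-0.05) = 0.8850
  C_12 = −[(0.00)(1.00) − (-0.30)(-0.35)] = 0.1050
  C_13 = (0.00)(-0.05) − (0.90)(-0.35) = 0.3150
  C_21 = −[(0.00)(1.00) − (-0.05)(-0.05)] = 0.0025
  C_22 = (0.85)(1.00) − (-0.05)(-0.35) = 0.8325
  C_23 = −[(0.85)(-0.05) − (0.00)(-0.35)] = 0.0425
  C_31 = (0.00)(-0.30) − (-0.05)(0.90) = 0.0450
  C_32 = −[(0.85)(-0.30) − (-0.05)(0.00)] = 0.2550
  C_33 = (0.85)(0.90) − (0.00)(0.00) = 0.7650
det(I−A) = Σ_j (I−A)_1j·C_1j = (0.85)(0.8850) + (0.00)(0.1050) + (-0.05)(0.3150) = 0.7365
adj(I−A) = Cᵀ =
  [ 0.8850   0.0025   0.0450]
  [ 0.1050   0.8325   0.2550]
  [ 0.3150   0.0425   0.7650]
(I − A)⁻¹ = adj(I−A) / det(I−A) ≈
  [   1.2016     0.0034     0.0611]
  [   0.1426     1.1303     0.3462]
  [   0.4277     0.0577     1.0387]
x = (I − A)⁻¹ d = adj(I−A)·d / det(I−A), with det(I−A) = 0.7365:
  x_1 = (0.8850·425 + 0.0025·400 + 0.0450·225) / 0.7365 = 387.25 / 0.7365 ≈ 525.80
  x_2 = (0.1050·425 + 0.8325·400 + 0.2550·225) / 0.7365 = 435.00 / 0.7365 ≈ 590.63
  x_3 = (0.3150·425 + 0.0425·400 + 0.7650·225) / 0.7365 = 323.00 / 0.7365 ≈ 438.56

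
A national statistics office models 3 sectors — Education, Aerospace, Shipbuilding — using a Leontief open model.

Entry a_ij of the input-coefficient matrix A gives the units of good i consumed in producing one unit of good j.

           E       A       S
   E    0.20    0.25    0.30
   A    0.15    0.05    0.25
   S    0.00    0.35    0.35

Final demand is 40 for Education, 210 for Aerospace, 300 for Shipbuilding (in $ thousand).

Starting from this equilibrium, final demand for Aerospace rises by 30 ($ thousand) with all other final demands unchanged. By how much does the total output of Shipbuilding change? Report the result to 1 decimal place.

I − A =
  [   0.80    -0.25    -0.30]
  [  -0.15     0.95    -0.25]
  [   0.00    -0.35     0.65]
Cofactors of I−A, C_ij = (−1)^(i+j)·(minor ij) (rows/columns in the sector order above):
  C_11 = (0.95)(0.65) − (-0.25)(-0.35) = 0.5300
  C_12 = −[(-0.15)(0.65) − (-0.25)(0.00)] = 0.0975
  C_13 = (-0.15)(-0.35) − (0.95)(0.00) = 0.0525
  C_21 = −[(-0.25)(0.65) − (-0.30)(-0.35)] = 0.2675
  C_22 = (0.80)(0.65) − (-0.30)(0.00) = 0.5200
  C_23 = −[(0.80)(-0.35) − (-0.25)(0.00)] = 0.2800
  C_31 = (-0.25)(-0.25) − (-0.30)(0.95) = 0.3475
  C_32 = −[(0.80)(-0.25) − (-0.30)(-0.15)] = 0.2450
  C_33 = (0.80)(0.95) − (-0.25)(-0.15) = 0.7225
det(I−A) = Σ_j (I−A)_1j·C_1j = (0.80)(0.5300) + (-0.25)(0.0975) + (-0.30)(0.0525) = 0.383875
adj(I−A) = Cᵀ =
  [ 0.5300   0.2675   0.3475]
  [ 0.0975   0.5200   0.2450]
  [ 0.0525   0.2800   0.7225]
(I − A)⁻¹ = adj(I−A) / det(I−A) ≈
  [   1.3807     0.6968     0.9052]
  [   0.2540     1.3546     0.6382]
  [   0.1368     0.7294     1.8821]
Δx = (I − A)⁻¹ Δd with Δd having +30 in the Aerospace component and 0 elsewhere.
So Δx_S = L_SA · (+30), where L_SA = adj(I−A)_SA / det(I−A) = 0.2800 / 0.383875.
Δx_S = 0.2800 × (+30) / 0.383875 = 8.40 / 0.383875 ≈ 21.9.

Δx_S = 21.9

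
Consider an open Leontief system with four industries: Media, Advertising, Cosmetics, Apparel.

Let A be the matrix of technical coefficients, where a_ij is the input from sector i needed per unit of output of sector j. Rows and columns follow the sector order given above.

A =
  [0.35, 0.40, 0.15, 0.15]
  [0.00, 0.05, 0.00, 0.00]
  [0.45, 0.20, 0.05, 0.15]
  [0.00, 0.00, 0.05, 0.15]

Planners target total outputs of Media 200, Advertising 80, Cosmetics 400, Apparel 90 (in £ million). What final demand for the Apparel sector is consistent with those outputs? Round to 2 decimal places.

d_4 = 56.50

I − A =
  [   0.65    -0.40    -0.15    -0.15]
  [   0.00     0.95     0.00     0.00]
  [  -0.45    -0.20     0.95    -0.15]
  [   0.00     0.00    -0.05     0.85]
d = (I − A) x:
  d_1 = (+0.65)·200 + (-0.40)·80 + (-0.15)·400 + (-0.15)·90 = 24.50
  d_2 = (+0.00)·200 + (+0.95)·80 + (+0.00)·400 + (+0.00)·90 = 76.00
  d_3 = (-0.45)·200 + (-0.20)·80 + (+0.95)·400 + (-0.15)·90 = 260.50
  d_4 = (+0.00)·200 + (+0.00)·80 + (-0.05)·400 + (+0.85)·90 = 56.50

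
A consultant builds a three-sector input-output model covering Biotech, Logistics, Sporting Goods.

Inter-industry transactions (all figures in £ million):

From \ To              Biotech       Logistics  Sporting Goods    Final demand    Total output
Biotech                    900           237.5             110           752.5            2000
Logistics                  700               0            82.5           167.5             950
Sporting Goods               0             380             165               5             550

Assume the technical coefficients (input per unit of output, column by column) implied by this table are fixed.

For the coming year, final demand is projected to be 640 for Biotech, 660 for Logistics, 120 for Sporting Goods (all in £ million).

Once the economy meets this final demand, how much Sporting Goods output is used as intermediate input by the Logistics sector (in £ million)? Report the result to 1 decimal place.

z_SL = 653.4

Technical coefficients a_ij = z_ij / X_j:
  a_BB = 900/2000 = 0.45, a_LB = 700/2000 = 0.35, a_SB = 0/2000 = 0.00
  a_BL = 237.5/950 = 0.25, a_LL = 0/950 = 0.00, a_SL = 380/950 = 0.40
  a_BS = 110/550 = 0.20, a_LS = 82.5/550 = 0.15, a_SS = 165/550 = 0.30
I − A =
  [   0.55    -0.25    -0.20]
  [  -0.35     1.00    -0.15]
  [   0.00    -0.40     0.70]
Cofactors of I−A, C_ij = (−1)^(i+j)·(minor ij) (rows/columns in the sector order above):
  C_11 = (1.00)(0.70) − (-0.15)(-0.40) = 0.6400
  C_12 = −[(-0.35)(0.70) − (-0.15)(0.00)] = 0.2450
  C_13 = (-0.35)(-0.40) − (1.00)(0.00) = 0.1400
  C_21 = −[(-0.25)(0.70) − (-0.20)(-0.40)] = 0.2550
  C_22 = (0.55)(0.70) − (-0.20)(0.00) = 0.3850
  C_23 = −[(0.55)(-0.40) − (-0.25)(0.00)] = 0.2200
  C_31 = (-0.25)(-0.15) − (-0.20)(1.00) = 0.2375
  C_32 = −[(0.55)(-0.15) − (-0.20)(-0.35)] = 0.1525
  C_33 = (0.55)(1.00) − (-0.25)(-0.35) = 0.4625
det(I−A) = Σ_j (I−A)_1j·C_1j = (0.55)(0.6400) + (-0.25)(0.2450) + (-0.20)(0.1400) = 0.26275
adj(I−A) = Cᵀ =
  [ 0.6400   0.2550   0.2375]
  [ 0.2450   0.3850   0.1525]
  [ 0.1400   0.2200   0.4625]
(I − A)⁻¹ = adj(I−A) / det(I−A) ≈
  [   2.4358     0.9705     0.9039]
  [   0.9324     1.4653     0.5804]
  [   0.5328     0.8373     1.7602]
First solve x = (I − A)⁻¹ d = adj(I−A)·d / det(I−A); in particular x_L = (0.2450·640 + 0.3850·660 + 0.1525·120) / 0.26275 = 429.20 / 0.26275 ≈ 1633.492.
Intermediate flow from S to L: z_SL = a_SL · x_L = 0.40 × 429.20 / 0.26275 = 171.68 / 0.26275 ≈ 653.4.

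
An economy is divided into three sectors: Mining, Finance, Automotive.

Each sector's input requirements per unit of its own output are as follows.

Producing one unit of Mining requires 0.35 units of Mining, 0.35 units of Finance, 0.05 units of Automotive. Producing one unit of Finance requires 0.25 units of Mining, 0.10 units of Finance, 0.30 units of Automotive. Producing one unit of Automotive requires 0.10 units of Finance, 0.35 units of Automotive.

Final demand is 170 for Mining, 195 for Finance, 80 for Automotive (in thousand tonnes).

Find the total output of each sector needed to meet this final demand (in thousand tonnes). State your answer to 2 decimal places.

I − A =
  [   0.65    -0.25     0.00]
  [  -0.35     0.90    -0.10]
  [  -0.05    -0.30     0.65]
Cofactors of I−A, C_ij = (−1)^(i+j)·(minor ij) (rows/columns in the sector order above):
  C_11 = (0.90)(0.65) − (-0.10)(-0.30) = 0.5550
  C_12 = −[(-0.35)(0.65) − (-0.10)(-0.05)] = 0.2325
  C_13 = (-0.35)(-0.30) − (0.90)(-0.05) = 0.1500
  C_21 = −[(-0.25)(0.65) − (0.00)(-0.30)] = 0.1625
  C_22 = (0.65)(0.65) − (0.00)(-0.05) = 0.4225
  C_23 = −[(0.65)(-0.30) − (-0.25)(-0.05)] = 0.2075
  C_31 = (-0.25)(-0.10) − (0.00)(0.90) = 0.0250
  C_32 = −[(0.65)(-0.10) − (0.00)(-0.35)] = 0.0650
  C_33 = (0.65)(0.90) − (-0.25)(-0.35) = 0.4975
det(I−A) = Σ_j (I−A)_1j·C_1j = (0.65)(0.5550) + (-0.25)(0.2325) + (0.00)(0.1500) = 0.302625
adj(I−A) = Cᵀ =
  [ 0.5550   0.1625   0.0250]
  [ 0.2325   0.4225   0.0650]
  [ 0.1500   0.2075   0.4975]
(I − A)⁻¹ = adj(I−A) / det(I−A) ≈
  [   1.8340     0.5370     0.0826]
  [   0.7683     1.3961     0.2148]
  [   0.4957     0.6857     1.6439]
x = (I − A)⁻¹ d = adj(I−A)·d / det(I−A), with det(I−A) = 0.302625:
  x_1 = (0.5550·170 + 0.1625·195 + 0.0250·80) / 0.302625 = 128.0375 / 0.302625 ≈ 423.09
  x_2 = (0.2325·170 + 0.4225·195 + 0.0650·80) / 0.302625 = 127.1125 / 0.302625 ≈ 420.03
  x_3 = (0.1500·170 + 0.2075·195 + 0.4975·80) / 0.302625 = 105.7625 / 0.302625 ≈ 349.48

x_1 = 423.09, x_2 = 420.03, x_3 = 349.48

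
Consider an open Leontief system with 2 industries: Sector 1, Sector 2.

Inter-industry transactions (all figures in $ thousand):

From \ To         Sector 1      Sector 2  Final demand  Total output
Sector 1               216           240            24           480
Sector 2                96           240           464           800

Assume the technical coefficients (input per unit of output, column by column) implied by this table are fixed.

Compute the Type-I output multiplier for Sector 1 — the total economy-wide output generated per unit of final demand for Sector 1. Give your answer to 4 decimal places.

m_1 = 2.7692

Technical coefficients a_ij = z_ij / X_j:
  a_11 = 216/480 = 0.45, a_21 = 96/480 = 0.20
  a_12 = 240/800 = 0.30, a_22 = 240/800 = 0.30
I − A =
  [   0.55    -0.30]
  [  -0.20     0.70]
det(I−A) = (0.55)(0.70) − (-0.30)(-0.20) = 0.3250
adj(I−A) = [[0.70, 0.30], [0.20, 0.55]]
(I − A)⁻¹ = adj(I−A) / det(I−A) ≈
  [   2.15385     0.92308]
  [   0.61538     1.69231]
The output multiplier for sector j is the column-j sum of the Leontief inverse (I − A)⁻¹ = adj(I−A) / det(I−A).
Column 1 of adj(I−A): (0.70, 0.20); det(I−A) = 0.3250.
m_1 = (0.70 + 0.20) / 0.3250 = 0.90 / 0.3250 ≈ 2.7692.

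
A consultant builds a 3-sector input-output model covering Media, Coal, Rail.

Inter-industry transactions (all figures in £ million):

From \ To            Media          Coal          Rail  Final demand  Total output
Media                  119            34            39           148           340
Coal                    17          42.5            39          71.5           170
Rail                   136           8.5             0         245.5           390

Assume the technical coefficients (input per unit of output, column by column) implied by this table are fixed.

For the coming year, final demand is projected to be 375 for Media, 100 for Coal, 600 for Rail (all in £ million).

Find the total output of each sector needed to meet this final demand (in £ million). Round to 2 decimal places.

x_1 = 818.52, x_2 = 313.65, x_3 = 943.09

Technical coefficients a_ij = z_ij / X_j:
  a_11 = 119/340 = 0.35, a_21 = 17/340 = 0.05, a_31 = 136/340 = 0.40
  a_12 = 34/170 = 0.20, a_22 = 42.5/170 = 0.25, a_32 = 8.5/170 = 0.05
  a_13 = 39/390 = 0.10, a_23 = 39/390 = 0.10, a_33 = 0/390 = 0.00
I − A =
  [   0.65    -0.20    -0.10]
  [  -0.05     0.75    -0.10]
  [  -0.40    -0.05     1.00]
Cofactors of I−A, C_ij = (−1)^(i+j)·(minor ij) (rows/columns in the sector order above):
  C_11 = (0.75)(1.00) − (-0.10)(-0.05) = 0.7450
  C_12 = −[(-0.05)(1.00) − (-0.10)(-0.40)] = 0.0900
  C_13 = (-0.05)(-0.05) − (0.75)(-0.40) = 0.3025
  C_21 = −[(-0.20)(1.00) − (-0.10)(-0.05)] = 0.2050
  C_22 = (0.65)(1.00) − (-0.10)(-0.40) = 0.6100
  C_23 = −[(0.65)(-0.05) − (-0.20)(-0.40)] = 0.1125
  C_31 = (-0.20)(-0.10) − (-0.10)(0.75) = 0.0950
  C_32 = −[(0.65)(-0.10) − (-0.10)(-0.05)] = 0.0700
  C_33 = (0.65)(0.75) − (-0.20)(-0.05) = 0.4775
det(I−A) = Σ_j (I−A)_1j·C_1j = (0.65)(0.7450) + (-0.20)(0.0900) + (-0.10)(0.3025) = 0.4360
adj(I−A) = Cᵀ =
  [ 0.7450   0.2050   0.0950]
  [ 0.0900   0.6100   0.0700]
  [ 0.3025   0.1125   0.4775]
(I − A)⁻¹ = adj(I−A) / det(I−A) ≈
  [   1.7087     0.4702     0.2179]
  [   0.2064     1.3991     0.1606]
  [   0.6938     0.2580     1.0952]
x = (I − A)⁻¹ d = adj(I−A)·d / det(I−A), with det(I−A) = 0.4360:
  x_1 = (0.7450·375 + 0.2050·100 + 0.0950·600) / 0.4360 = 356.875 / 0.4360 ≈ 818.52
  x_2 = (0.0900·375 + 0.6100·100 + 0.0700·600) / 0.4360 = 136.75 / 0.4360 ≈ 313.65
  x_3 = (0.3025·375 + 0.1125·100 + 0.4775·600) / 0.4360 = 411.1875 / 0.4360 ≈ 943.09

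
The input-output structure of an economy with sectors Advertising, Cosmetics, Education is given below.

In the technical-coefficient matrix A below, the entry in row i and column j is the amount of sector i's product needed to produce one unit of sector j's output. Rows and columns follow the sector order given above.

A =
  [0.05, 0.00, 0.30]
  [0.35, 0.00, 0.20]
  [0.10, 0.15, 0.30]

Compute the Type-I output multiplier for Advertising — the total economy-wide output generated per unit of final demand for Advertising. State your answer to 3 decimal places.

I − A =
  [   0.95     0.00    -0.30]
  [  -0.35     1.00    -0.20]
  [  -0.10    -0.15     0.70]
Cofactors of I−A, C_ij = (−1)^(i+j)·(minor ij) (rows/columns in the sector order above):
  C_11 = (1.00)(0.70) − (-0.20)(-0.15) = 0.6700
  C_12 = −[(-0.35)(0.70) − (-0.20)(-0.10)] = 0.2650
  C_13 = (-0.35)(-0.15) − (1.00)(-0.10) = 0.1525
  C_21 = −[(0.00)(0.70) − (-0.30)(-0.15)] = 0.0450
  C_22 = (0.95)(0.70) − (-0.30)(-0.10) = 0.6350
  C_23 = −[(0.95)(-0.15) − (0.00)(-0.10)] = 0.1425
  C_31 = (0.00)(-0.20) − (-0.30)(1.00) = 0.3000
  C_32 = −[(0.95)(-0.20) − (-0.30)(-0.35)] = 0.2950
  C_33 = (0.95)(1.00) − (0.00)(-0.35) = 0.9500
det(I−A) = Σ_j (I−A)_1j·C_1j = (0.95)(0.6700) + (0.00)(0.2650) + (-0.30)(0.1525) = 0.59075
adj(I−A) = Cᵀ =
  [ 0.6700   0.0450   0.3000]
  [ 0.2650   0.6350   0.2950]
  [ 0.1525   0.1425   0.9500]
(I − A)⁻¹ = adj(I−A) / det(I−A) ≈
  [   1.1342     0.0762     0.5078]
  [   0.4486     1.0749     0.4994]
  [   0.2581     0.2412     1.6081]
The output multiplier for sector j is the column-j sum of the Leontief inverse (I − A)⁻¹ = adj(I−A) / det(I−A).
Column 1 of adj(I−A): (0.6700, 0.2650, 0.1525); det(I−A) = 0.59075.
m_1 = (0.6700 + 0.2650 + 0.1525) / 0.59075 = 1.0875 / 0.59075 ≈ 1.841.

m_1 = 1.841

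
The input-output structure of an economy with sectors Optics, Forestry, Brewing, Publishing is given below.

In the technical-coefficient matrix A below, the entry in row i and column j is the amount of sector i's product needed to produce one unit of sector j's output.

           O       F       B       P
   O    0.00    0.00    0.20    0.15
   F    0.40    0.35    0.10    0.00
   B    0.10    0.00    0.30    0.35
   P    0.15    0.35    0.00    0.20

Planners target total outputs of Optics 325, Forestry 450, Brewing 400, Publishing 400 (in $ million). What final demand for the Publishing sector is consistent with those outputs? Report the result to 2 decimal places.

I − A =
  [   1.00     0.00    -0.20    -0.15]
  [  -0.40     0.65    -0.10     0.00]
  [  -0.10     0.00     0.70    -0.35]
  [  -0.15    -0.35     0.00     0.80]
d = (I − A) x:
  d_O = (+1.00)·325 + (+0.00)·450 + (-0.20)·400 + (-0.15)·400 = 185.00
  d_F = (-0.40)·325 + (+0.65)·450 + (-0.10)·400 + (+0.00)·400 = 122.50
  d_B = (-0.10)·325 + (+0.00)·450 + (+0.70)·400 + (-0.35)·400 = 107.50
  d_P = (-0.15)·325 + (-0.35)·450 + (+0.00)·400 + (+0.80)·400 = 113.75

d_P = 113.75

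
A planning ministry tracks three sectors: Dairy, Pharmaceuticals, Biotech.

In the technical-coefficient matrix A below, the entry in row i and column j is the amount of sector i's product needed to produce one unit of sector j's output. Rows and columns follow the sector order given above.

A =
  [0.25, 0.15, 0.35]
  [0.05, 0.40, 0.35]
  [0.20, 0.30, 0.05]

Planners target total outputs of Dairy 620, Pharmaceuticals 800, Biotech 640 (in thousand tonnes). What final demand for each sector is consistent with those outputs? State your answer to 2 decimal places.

d_D = 121.00, d_P = 225.00, d_B = 244.00

I − A =
  [   0.75    -0.15    -0.35]
  [  -0.05     0.60    -0.35]
  [  -0.20    -0.30     0.95]
d = (I − A) x:
  d_D = (+0.75)·620 + (-0.15)·800 + (-0.35)·640 = 121.00
  d_P = (-0.05)·620 + (+0.60)·800 + (-0.35)·640 = 225.00
  d_B = (-0.20)·620 + (-0.30)·800 + (+0.95)·640 = 244.00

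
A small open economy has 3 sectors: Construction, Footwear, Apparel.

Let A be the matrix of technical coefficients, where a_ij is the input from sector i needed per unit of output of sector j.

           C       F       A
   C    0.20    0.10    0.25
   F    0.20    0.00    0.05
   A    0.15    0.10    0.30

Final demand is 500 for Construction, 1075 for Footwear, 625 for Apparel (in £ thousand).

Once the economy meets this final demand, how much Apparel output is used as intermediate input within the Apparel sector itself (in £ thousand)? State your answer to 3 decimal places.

z_AA = 405.789

I − A =
  [   0.80    -0.10    -0.25]
  [  -0.20     1.00    -0.05]
  [  -0.15    -0.10     0.70]
Cofactors of I−A, C_ij = (−1)^(i+j)·(minor ij) (rows/columns in the sector order above):
  C_11 = (1.00)(0.70) − (-0.05)(-0.10) = 0.6950
  C_12 = −[(-0.20)(0.70) − (-0.05)(-0.15)] = 0.1475
  C_13 = (-0.20)(-0.10) − (1.00)(-0.15) = 0.1700
  C_21 = −[(-0.10)(0.70) − (-0.25)(-0.10)] = 0.0950
  C_22 = (0.80)(0.70) − (-0.25)(-0.15) = 0.5225
  C_23 = −[(0.80)(-0.10) − (-0.10)(-0.15)] = 0.0950
  C_31 = (-0.10)(-0.05) − (-0.25)(1.00) = 0.2550
  C_32 = −[(0.80)(-0.05) − (-0.25)(-0.20)] = 0.0900
  C_33 = (0.80)(1.00) − (-0.10)(-0.20) = 0.7800
det(I−A) = Σ_j (I−A)_1j·C_1j = (0.80)(0.6950) + (-0.10)(0.1475) + (-0.25)(0.1700) = 0.49875
adj(I−A) = Cᵀ =
  [ 0.6950   0.0950   0.2550]
  [ 0.1475   0.5225   0.0900]
  [ 0.1700   0.0950   0.7800]
(I − A)⁻¹ = adj(I−A) / det(I−A) ≈
  [   1.3935     0.1905     0.5113]
  [   0.2957     1.0476     0.1805]
  [   0.3409     0.1905     1.5639]
First solve x = (I − A)⁻¹ d = adj(I−A)·d / det(I−A); in particular x_A = (0.1700·500 + 0.0950·1075 + 0.7800·625) / 0.49875 = 674.625 / 0.49875 ≈ 1352.63158.
Intermediate flow from A to A: z_AA = a_AA · x_A = 0.30 × 674.625 / 0.49875 = 202.3875 / 0.49875 ≈ 405.789.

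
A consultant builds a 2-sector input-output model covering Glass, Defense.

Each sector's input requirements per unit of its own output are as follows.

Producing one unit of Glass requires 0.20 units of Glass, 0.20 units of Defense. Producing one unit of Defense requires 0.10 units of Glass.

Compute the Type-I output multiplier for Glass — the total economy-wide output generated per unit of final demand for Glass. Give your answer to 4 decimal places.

I − A =
  [   0.80    -0.10]
  [  -0.20     1.00]
det(I−A) = (0.80)(1.00) − (-0.10)(-0.20) = 0.7800
adj(I−A) = [[1.00, 0.10], [0.20, 0.80]]
(I − A)⁻¹ = adj(I−A) / det(I−A) ≈
  [   1.28205     0.12821]
  [   0.25641     1.02564]
The output multiplier for sector j is the column-j sum of the Leontief inverse (I − A)⁻¹ = adj(I−A) / det(I−A).
Column G of adj(I−A): (1.00, 0.20); det(I−A) = 0.7800.
m_G = (1.00 + 0.20) / 0.7800 = 1.20 / 0.7800 ≈ 1.5385.

m_G = 1.5385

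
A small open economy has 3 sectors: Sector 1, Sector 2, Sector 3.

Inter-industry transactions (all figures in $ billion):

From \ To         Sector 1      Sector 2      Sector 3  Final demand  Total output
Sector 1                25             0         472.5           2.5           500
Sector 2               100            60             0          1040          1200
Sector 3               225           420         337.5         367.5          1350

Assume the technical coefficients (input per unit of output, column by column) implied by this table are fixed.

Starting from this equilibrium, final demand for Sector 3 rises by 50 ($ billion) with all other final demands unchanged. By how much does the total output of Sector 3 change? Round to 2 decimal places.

Δx_3 = 89.76

Technical coefficients a_ij = z_ij / X_j:
  a_11 = 25/500 = 0.05, a_21 = 100/500 = 0.20, a_31 = 225/500 = 0.45
  a_12 = 0/1200 = 0.00, a_22 = 60/1200 = 0.05, a_32 = 420/1200 = 0.35
  a_13 = 472.5/1350 = 0.35, a_23 = 0/1350 = 0.00, a_33 = 337.5/1350 = 0.25
I − A =
  [   0.95     0.00    -0.35]
  [  -0.20     0.95     0.00]
  [  -0.45    -0.35     0.75]
Cofactors of I−A, C_ij = (−1)^(i+j)·(minor ij) (rows/columns in the sector order above):
  C_11 = (0.95)(0.75) − (0.00)(-0.35) = 0.7125
  C_12 = −[(-0.20)(0.75) − (0.00)(-0.45)] = 0.1500
  C_13 = (-0.20)(-0.35) − (0.95)(-0.45) = 0.4975
  C_21 = −[(0.00)(0.75) − (-0.35)(-0.35)] = 0.1225
  C_22 = (0.95)(0.75) − (-0.35)(-0.45) = 0.5550
  C_23 = −[(0.95)(-0.35) − (0.00)(-0.45)] = 0.3325
  C_31 = (0.00)(0.00) − (-0.35)(0.95) = 0.3325
  C_32 = −[(0.95)(0.00) − (-0.35)(-0.20)] = 0.0700
  C_33 = (0.95)(0.95) − (0.00)(-0.20) = 0.9025
det(I−A) = Σ_j (I−A)_1j·C_1j = (0.95)(0.7125) + (0.00)(0.1500) + (-0.35)(0.4975) = 0.50275
adj(I−A) = Cᵀ =
  [ 0.7125   0.1225   0.3325]
  [ 0.1500   0.5550   0.0700]
  [ 0.4975   0.3325   0.9025]
(I − A)⁻¹ = adj(I−A) / det(I−A) ≈
  [   1.4172     0.2437     0.6614]
  [   0.2984     1.1039     0.1392]
  [   0.9896     0.6614     1.7951]
Δx = (I − A)⁻¹ Δd with Δd having +50 in the Sector 3 component and 0 elsewhere.
So Δx_3 = L_33 · (+50), where L_33 = adj(I−A)_33 / det(I−A) = 0.9025 / 0.50275.
Δx_3 = 0.9025 × (+50) / 0.50275 = 45.125 / 0.50275 ≈ 89.76.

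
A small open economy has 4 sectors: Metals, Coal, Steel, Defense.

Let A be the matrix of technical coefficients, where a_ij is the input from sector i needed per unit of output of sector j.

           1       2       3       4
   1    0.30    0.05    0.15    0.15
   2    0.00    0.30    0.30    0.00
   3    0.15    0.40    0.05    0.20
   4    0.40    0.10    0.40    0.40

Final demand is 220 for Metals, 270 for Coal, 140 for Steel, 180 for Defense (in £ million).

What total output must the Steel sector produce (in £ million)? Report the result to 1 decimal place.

I − A =
  [   0.70    -0.05    -0.15    -0.15]
  [   0.00     0.70    -0.30     0.00]
  [  -0.15    -0.40     0.95    -0.20]
  [  -0.40    -0.10    -0.40     0.60]
Compute the cofactors C_ij = (−1)^(i+j)·(3×3 minor ij) of I−A; the adjugate is their transpose:
adj(I−A) = Cᵀ =
  [ 0.26500   0.10175   0.11850   0.10575]
  [ 0.05100   0.25150   0.10800   0.04875]
  [ 0.11900   0.16875   0.25200   0.11375]
  [ 0.26450   0.22225   0.26500   0.36350]
det(I−A) = Σ_j (I−A)_1j·C_1j = (0.70)(0.26500) + (-0.05)(0.05100) + (-0.15)(0.11900) + (-0.15)(0.26450) = 0.125425
(I − A)⁻¹ = adj(I−A) / det(I−A) ≈
  [   2.1128     0.8112     0.9448     0.8431]
  [   0.4066     2.0052     0.8611     0.3887]
  [   0.9488     1.3454     2.0092     0.9069]
  [   2.1088     1.7720     2.1128     2.8981]
x = (I − A)⁻¹ d = adj(I−A)·d / det(I−A), with det(I−A) = 0.125425:
  x_1 = (0.26500·220 + 0.10175·270 + 0.11850·140 + 0.10575·180) / 0.125425 = 121.3975 / 0.125425 ≈ 967.9
  x_2 = (0.05100·220 + 0.25150·270 + 0.10800·140 + 0.04875·180) / 0.125425 = 103.02 / 0.125425 ≈ 821.4
  x_3 = (0.11900·220 + 0.16875·270 + 0.25200·140 + 0.11375·180) / 0.125425 = 127.4975 / 0.125425 ≈ 1016.5
  x_4 = (0.26450·220 + 0.22225·270 + 0.26500·140 + 0.36350·180) / 0.125425 = 220.7275 / 0.125425 ≈ 1759.8

x_3 = 1016.5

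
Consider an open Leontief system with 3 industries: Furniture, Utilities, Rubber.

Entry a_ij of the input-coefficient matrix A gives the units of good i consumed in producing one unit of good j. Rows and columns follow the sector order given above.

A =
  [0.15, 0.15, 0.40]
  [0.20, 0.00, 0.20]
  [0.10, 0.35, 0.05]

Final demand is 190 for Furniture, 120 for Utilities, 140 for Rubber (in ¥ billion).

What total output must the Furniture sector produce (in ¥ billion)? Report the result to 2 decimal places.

I − A =
  [   0.85    -0.15    -0.40]
  [  -0.20     1.00    -0.20]
  [  -0.10    -0.35     0.95]
Cofactors of I−A, C_ij = (−1)^(i+j)·(minor ij) (rows/columns in the sector order above):
  C_11 = (1.00)(0.95) − (-0.20)(-0.35) = 0.8800
  C_12 = −[(-0.20)(0.95) − (-0.20)(-0.10)] = 0.2100
  C_13 = (-0.20)(-0.35) − (1.00)(-0.10) = 0.1700
  C_21 = −[(-0.15)(0.95) − (-0.40)(-0.35)] = 0.2825
  C_22 = (0.85)(0.95) − (-0.40)(-0.10) = 0.7675
  C_23 = −[(0.85)(-0.35) − (-0.15)(-0.10)] = 0.3125
  C_31 = (-0.15)(-0.20) − (-0.40)(1.00) = 0.4300
  C_32 = −[(0.85)(-0.20) − (-0.40)(-0.20)] = 0.2500
  C_33 = (0.85)(1.00) − (-0.15)(-0.20) = 0.8200
det(I−A) = Σ_j (I−A)_1j·C_1j = (0.85)(0.8800) + (-0.15)(0.2100) + (-0.40)(0.1700) = 0.6485
adj(I−A) = Cᵀ =
  [ 0.8800   0.2825   0.4300]
  [ 0.2100   0.7675   0.2500]
  [ 0.1700   0.3125   0.8200]
(I − A)⁻¹ = adj(I−A) / det(I−A) ≈
  [   1.3570     0.4356     0.6631]
  [   0.3238     1.1835     0.3855]
  [   0.2621     0.4819     1.2645]
x = (I − A)⁻¹ d = adj(I−A)·d / det(I−A), with det(I−A) = 0.6485:
  x_1 = (0.8800·190 + 0.2825·120 + 0.4300·140) / 0.6485 = 261.30 / 0.6485 ≈ 402.93
  x_2 = (0.2100·190 + 0.7675·120 + 0.2500·140) / 0.6485 = 167.00 / 0.6485 ≈ 257.52
  x_3 = (0.1700·190 + 0.3125·120 + 0.8200·140) / 0.6485 = 184.60 / 0.6485 ≈ 284.66

x_1 = 402.93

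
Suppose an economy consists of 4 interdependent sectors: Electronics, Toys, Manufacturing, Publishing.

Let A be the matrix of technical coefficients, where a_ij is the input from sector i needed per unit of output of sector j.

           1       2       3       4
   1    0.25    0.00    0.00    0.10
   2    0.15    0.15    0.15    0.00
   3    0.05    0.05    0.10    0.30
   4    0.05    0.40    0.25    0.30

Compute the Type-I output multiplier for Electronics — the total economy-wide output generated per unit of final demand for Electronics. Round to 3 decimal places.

m_1 = 2.188

I − A =
  [   0.75     0.00     0.00    -0.10]
  [  -0.15     0.85    -0.15     0.00]
  [  -0.05    -0.05     0.90    -0.30]
  [  -0.05    -0.40    -0.25     0.70]
Compute the cofactors C_ij = (−1)^(i+j)·(3×3 minor ij) of I−A; the adjugate is their transpose:
adj(I−A) = Cᵀ =
  [ 0.448500   0.037250   0.027250   0.075750]
  [ 0.090750   0.410500   0.081750   0.048000]
  [ 0.065750   0.118000   0.436000   0.196250]
  [ 0.107375   0.279375   0.204375   0.568125]
det(I−A) = Σ_j (I−A)_1j·C_1j = (0.75)(0.448500) + (0.00)(0.090750) + (0.00)(0.065750) + (-0.10)(0.107375) = 0.3256375
(I − A)⁻¹ = adj(I−A) / det(I−A) ≈
  [   1.3773     0.1144     0.0837     0.2326]
  [   0.2787     1.2606     0.2510     0.1474]
  [   0.2019     0.3624     1.3389     0.6027]
  [   0.3297     0.8579     0.6276     1.7447]
The output multiplier for sector j is the column-j sum of the Leontief inverse (I − A)⁻¹ = adj(I−A) / det(I−A).
Column 1 of adj(I−A): (0.448500, 0.090750, 0.065750, 0.107375); det(I−A) = 0.3256375.
m_1 = (0.448500 + 0.090750 + 0.065750 + 0.107375) / 0.3256375 = 0.712375 / 0.3256375 ≈ 2.188.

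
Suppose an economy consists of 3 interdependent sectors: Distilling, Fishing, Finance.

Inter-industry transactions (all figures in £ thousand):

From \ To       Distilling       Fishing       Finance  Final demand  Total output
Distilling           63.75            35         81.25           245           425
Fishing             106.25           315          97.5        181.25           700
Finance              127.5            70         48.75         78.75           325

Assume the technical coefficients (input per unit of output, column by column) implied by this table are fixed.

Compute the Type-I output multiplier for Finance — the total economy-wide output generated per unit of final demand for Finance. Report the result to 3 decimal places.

m_3 = 2.991

Technical coefficients a_ij = z_ij / X_j:
  a_11 = 63.75/425 = 0.15, a_21 = 106.25/425 = 0.25, a_31 = 127.5/425 = 0.30
  a_12 = 35/700 = 0.05, a_22 = 315/700 = 0.45, a_32 = 70/700 = 0.10
  a_13 = 81.25/325 = 0.25, a_23 = 97.5/325 = 0.30, a_33 = 48.75/325 = 0.15
I − A =
  [   0.85    -0.05    -0.25]
  [  -0.25     0.55    -0.30]
  [  -0.30    -0.10     0.85]
Cofactors of I−A, C_ij = (−1)^(i+j)·(minor ij) (rows/columns in the sector order above):
  C_11 = (0.55)(0.85) − (-0.30)(-0.10) = 0.4375
  C_12 = −[(-0.25)(0.85) − (-0.30)(-0.30)] = 0.3025
  C_13 = (-0.25)(-0.10) − (0.55)(-0.30) = 0.1900
  C_21 = −[(-0.05)(0.85) − (-0.25)(-0.10)] = 0.0675
  C_22 = (0.85)(0.85) − (-0.25)(-0.30) = 0.6475
  C_23 = −[(0.85)(-0.10) − (-0.05)(-0.30)] = 0.1000
  C_31 = (-0.05)(-0.30) − (-0.25)(0.55) = 0.1525
  C_32 = −[(0.85)(-0.30) − (-0.25)(-0.25)] = 0.3175
  C_33 = (0.85)(0.55) − (-0.05)(-0.25) = 0.4550
det(I−A) = Σ_j (I−A)_1j·C_1j = (0.85)(0.4375) + (-0.05)(0.3025) + (-0.25)(0.1900) = 0.30925
adj(I−A) = Cᵀ =
  [ 0.4375   0.0675   0.1525]
  [ 0.3025   0.6475   0.3175]
  [ 0.1900   0.1000   0.4550]
(I − A)⁻¹ = adj(I−A) / det(I−A) ≈
  [   1.4147     0.2183     0.4931]
  [   0.9782     2.0938     1.0267]
  [   0.6144     0.3234     1.4713]
The output multiplier for sector j is the column-j sum of the Leontief inverse (I − A)⁻¹ = adj(I−A) / det(I−A).
Column 3 of adj(I−A): (0.1525, 0.3175, 0.4550); det(I−A) = 0.30925.
m_3 = (0.1525 + 0.3175 + 0.4550) / 0.30925 = 0.925 / 0.30925 ≈ 2.991.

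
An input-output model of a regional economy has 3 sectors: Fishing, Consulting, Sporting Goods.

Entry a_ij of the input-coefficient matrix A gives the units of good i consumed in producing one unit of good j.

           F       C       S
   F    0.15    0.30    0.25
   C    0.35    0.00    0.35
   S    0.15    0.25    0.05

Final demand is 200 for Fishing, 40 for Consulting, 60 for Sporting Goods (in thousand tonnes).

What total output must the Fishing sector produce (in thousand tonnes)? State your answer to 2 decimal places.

I − A =
  [   0.85    -0.30    -0.25]
  [  -0.35     1.00    -0.35]
  [  -0.15    -0.25     0.95]
Cofactors of I−A, C_ij = (−1)^(i+j)·(minor ij) (rows/columns in the sector order above):
  C_11 = (1.00)(0.95) − (-0.35)(-0.25) = 0.8625
  C_12 = −[(-0.35)(0.95) − (-0.35)(-0.15)] = 0.3850
  C_13 = (-0.35)(-0.25) − (1.00)(-0.15) = 0.2375
  C_21 = −[(-0.30)(0.95) − (-0.25)(-0.25)] = 0.3475
  C_22 = (0.85)(0.95) − (-0.25)(-0.15) = 0.7700
  C_23 = −[(0.85)(-0.25) − (-0.30)(-0.15)] = 0.2575
  C_31 = (-0.30)(-0.35) − (-0.25)(1.00) = 0.3550
  C_32 = −[(0.85)(-0.35) − (-0.25)(-0.35)] = 0.3850
  C_33 = (0.85)(1.00) − (-0.30)(-0.35) = 0.7450
det(I−A) = Σ_j (I−A)_1j·C_1j = (0.85)(0.8625) + (-0.30)(0.3850) + (-0.25)(0.2375) = 0.55825
adj(I−A) = Cᵀ =
  [ 0.8625   0.3475   0.3550]
  [ 0.3850   0.7700   0.3850]
  [ 0.2375   0.2575   0.7450]
(I − A)⁻¹ = adj(I−A) / det(I−A) ≈
  [   1.5450     0.6225     0.6359]
  [   0.6897     1.3793     0.6897]
  [   0.4254     0.4613     1.3345]
x = (I − A)⁻¹ d = adj(I−A)·d / det(I−A), with det(I−A) = 0.55825:
  x_F = (0.8625·200 + 0.3475·40 + 0.3550·60) / 0.55825 = 207.70 / 0.55825 ≈ 372.06
  x_C = (0.3850·200 + 0.7700·40 + 0.3850·60) / 0.55825 = 130.90 / 0.55825 ≈ 234.48
  x_S = (0.2375·200 + 0.2575·40 + 0.7450·60) / 0.55825 = 102.50 / 0.55825 ≈ 183.61

x_F = 372.06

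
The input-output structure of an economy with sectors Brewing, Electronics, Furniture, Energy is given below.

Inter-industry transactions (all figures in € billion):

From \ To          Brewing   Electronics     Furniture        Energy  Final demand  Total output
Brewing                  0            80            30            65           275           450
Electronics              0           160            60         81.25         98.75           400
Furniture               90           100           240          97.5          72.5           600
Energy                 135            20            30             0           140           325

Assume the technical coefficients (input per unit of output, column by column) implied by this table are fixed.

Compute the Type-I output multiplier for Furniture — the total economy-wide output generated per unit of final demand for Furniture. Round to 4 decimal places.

m_3 = 2.8241

Technical coefficients a_ij = z_ij / X_j:
  a_11 = 0/450 = 0.00, a_21 = 0/450 = 0.00, a_31 = 90/450 = 0.20, a_41 = 135/450 = 0.30
  a_12 = 80/400 = 0.20, a_22 = 160/400 = 0.40, a_32 = 100/400 = 0.25, a_42 = 20/400 = 0.05
  a_13 = 30/600 = 0.05, a_23 = 60/600 = 0.10, a_33 = 240/600 = 0.40, a_43 = 30/600 = 0.05
  a_14 = 65/325 = 0.20, a_24 = 81.25/325 = 0.25, a_34 = 97.5/325 = 0.30, a_44 = 0/325 = 0.00
I − A =
  [   1.00    -0.20    -0.05    -0.20]
  [   0.00     0.60    -0.10    -0.25]
  [  -0.20    -0.25     0.60    -0.30]
  [  -0.30    -0.05    -0.05     1.00]
Compute the cofactors C_ij = (−1)^(i+j)·(3×3 minor ij) of I−A; the adjugate is their transpose:
adj(I−A) = Cᵀ =
  [ 0.313875   0.138750   0.058875   0.115125]
  [ 0.076500   0.532500   0.110250   0.181500]
  [ 0.190250   0.310000   0.536500   0.276500]
  [ 0.107500   0.083750   0.050000   0.325000]
det(I−A) = Σ_j (I−A)_1j·C_1j = (1.00)(0.313875) + (-0.20)(0.076500) + (-0.05)(0.190250) + (-0.20)(0.107500) = 0.2675625
(I − A)⁻¹ = adj(I−A) / det(I−A) ≈
  [   1.17309     0.51857     0.22004     0.43027]
  [   0.28591     1.99019     0.41205     0.67835]
  [   0.71105     1.15861     2.00514     1.03340]
  [   0.40178     0.31301     0.18687     1.21467]
The output multiplier for sector j is the column-j sum of the Leontief inverse (I − A)⁻¹ = adj(I−A) / det(I−A).
Column 3 of adj(I−A): (0.058875, 0.110250, 0.536500, 0.050000); det(I−A) = 0.2675625.
m_3 = (0.058875 + 0.110250 + 0.536500 + 0.050000) / 0.2675625 = 0.755625 / 0.2675625 ≈ 2.8241.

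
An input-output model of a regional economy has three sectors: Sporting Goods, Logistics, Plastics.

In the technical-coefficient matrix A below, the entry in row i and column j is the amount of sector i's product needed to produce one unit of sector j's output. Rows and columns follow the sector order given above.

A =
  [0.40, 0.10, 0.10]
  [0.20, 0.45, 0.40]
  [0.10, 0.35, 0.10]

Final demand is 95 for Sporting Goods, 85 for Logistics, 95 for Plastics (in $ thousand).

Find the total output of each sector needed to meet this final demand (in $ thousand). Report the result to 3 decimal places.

I − A =
  [   0.60    -0.10    -0.10]
  [  -0.20     0.55    -0.40]
  [  -0.10    -0.35     0.90]
Cofactors of I−A, C_ij = (−1)^(i+j)·(minor ij) (rows/columns in the sector order above):
  C_11 = (0.55)(0.90) − (-0.40)(-0.35) = 0.3550
  C_12 = −[(-0.20)(0.90) − (-0.40)(-0.10)] = 0.2200
  C_13 = (-0.20)(-0.35) − (0.55)(-0.10) = 0.1250
  C_21 = −[(-0.10)(0.90) − (-0.10)(-0.35)] = 0.1250
  C_22 = (0.60)(0.90) − (-0.10)(-0.10) = 0.5300
  C_23 = −[(0.60)(-0.35) − (-0.10)(-0.10)] = 0.2200
  C_31 = (-0.10)(-0.40) − (-0.10)(0.55) = 0.0950
  C_32 = −[(0.60)(-0.40) − (-0.10)(-0.20)] = 0.2600
  C_33 = (0.60)(0.55) − (-0.10)(-0.20) = 0.3100
det(I−A) = Σ_j (I−A)_1j·C_1j = (0.60)(0.3550) + (-0.10)(0.2200) + (-0.10)(0.1250) = 0.1785
adj(I−A) = Cᵀ =
  [ 0.3550   0.1250   0.0950]
  [ 0.2200   0.5300   0.2600]
  [ 0.1250   0.2200   0.3100]
(I − A)⁻¹ = adj(I−A) / det(I−A) ≈
  [   1.9888     0.7003     0.5322]
  [   1.2325     2.9692     1.4566]
  [   0.7003     1.2325     1.7367]
x = (I − A)⁻¹ d = adj(I−A)·d / det(I−A), with det(I−A) = 0.1785:
  x_S = (0.3550·95 + 0.1250·85 + 0.0950·95) / 0.1785 = 53.375 / 0.1785 ≈ 299.020
  x_L = (0.2200·95 + 0.5300·85 + 0.2600·95) / 0.1785 = 90.65 / 0.1785 ≈ 507.843
  x_P = (0.1250·95 + 0.2200·85 + 0.3100·95) / 0.1785 = 60.025 / 0.1785 ≈ 336.275

x_S = 299.020, x_L = 507.843, x_P = 336.275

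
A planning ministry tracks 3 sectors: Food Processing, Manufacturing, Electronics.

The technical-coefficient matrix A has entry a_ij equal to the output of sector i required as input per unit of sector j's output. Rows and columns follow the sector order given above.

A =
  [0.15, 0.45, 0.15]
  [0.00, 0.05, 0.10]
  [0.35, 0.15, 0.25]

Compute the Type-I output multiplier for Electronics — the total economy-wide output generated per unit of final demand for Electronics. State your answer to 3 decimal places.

I − A =
  [   0.85    -0.45    -0.15]
  [   0.00     0.95    -0.10]
  [  -0.35    -0.15     0.75]
Cofactors of I−A, C_ij = (−1)^(i+j)·(minor ij) (rows/columns in the sector order above):
  C_11 = (0.95)(0.75) − (-0.10)(-0.15) = 0.6975
  C_12 = −[(0.00)(0.75) − (-0.10)(-0.35)] = 0.0350
  C_13 = (0.00)(-0.15) − (0.95)(-0.35) = 0.3325
  C_21 = −[(-0.45)(0.75) − (-0.15)(-0.15)] = 0.3600
  C_22 = (0.85)(0.75) − (-0.15)(-0.35) = 0.5850
  C_23 = −[(0.85)(-0.15) − (-0.45)(-0.35)] = 0.2850
  C_31 = (-0.45)(-0.10) − (-0.15)(0.95) = 0.1875
  C_32 = −[(0.85)(-0.10) − (-0.15)(0.00)] = 0.0850
  C_33 = (0.85)(0.95) − (-0.45)(0.00) = 0.8075
det(I−A) = Σ_j (I−A)_1j·C_1j = (0.85)(0.6975) + (-0.45)(0.0350) + (-0.15)(0.3325) = 0.52725
adj(I−A) = Cᵀ =
  [ 0.6975   0.3600   0.1875]
  [ 0.0350   0.5850   0.0850]
  [ 0.3325   0.2850   0.8075]
(I − A)⁻¹ = adj(I−A) / det(I−A) ≈
  [   1.3229     0.6828     0.3556]
  [   0.0664     1.1095     0.1612]
  [   0.6306     0.5405     1.5315]
The output multiplier for sector j is the column-j sum of the Leontief inverse (I − A)⁻¹ = adj(I−A) / det(I−A).
Column 3 of adj(I−A): (0.1875, 0.0850, 0.8075); det(I−A) = 0.52725.
m_3 = (0.1875 + 0.0850 + 0.8075) / 0.52725 = 1.08 / 0.52725 ≈ 2.048.

m_3 = 2.048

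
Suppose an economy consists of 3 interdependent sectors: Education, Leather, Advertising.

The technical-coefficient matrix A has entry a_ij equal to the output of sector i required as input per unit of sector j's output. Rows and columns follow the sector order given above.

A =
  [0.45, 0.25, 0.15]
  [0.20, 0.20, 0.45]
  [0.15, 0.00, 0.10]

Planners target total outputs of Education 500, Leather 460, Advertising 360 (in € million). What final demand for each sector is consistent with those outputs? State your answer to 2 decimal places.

d_1 = 106.00, d_2 = 106.00, d_3 = 249.00

I − A =
  [   0.55    -0.25    -0.15]
  [  -0.20     0.80    -0.45]
  [  -0.15     0.00     0.90]
d = (I − A) x:
  d_1 = (+0.55)·500 + (-0.25)·460 + (-0.15)·360 = 106.00
  d_2 = (-0.20)·500 + (+0.80)·460 + (-0.45)·360 = 106.00
  d_3 = (-0.15)·500 + (+0.00)·460 + (+0.90)·360 = 249.00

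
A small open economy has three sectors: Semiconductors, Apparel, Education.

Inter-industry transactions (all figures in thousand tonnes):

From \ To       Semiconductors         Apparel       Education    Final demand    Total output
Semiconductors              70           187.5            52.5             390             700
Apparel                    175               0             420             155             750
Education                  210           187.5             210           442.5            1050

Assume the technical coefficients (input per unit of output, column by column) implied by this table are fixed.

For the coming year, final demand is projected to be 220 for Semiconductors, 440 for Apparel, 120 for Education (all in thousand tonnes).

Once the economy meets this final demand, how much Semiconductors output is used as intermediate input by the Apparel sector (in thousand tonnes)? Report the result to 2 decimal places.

z_SA = 199.91

Technical coefficients a_ij = z_ij / X_j:
  a_SS = 70/700 = 0.10, a_AS = 175/700 = 0.25, a_ES = 210/700 = 0.30
  a_SA = 187.5/750 = 0.25, a_AA = 0/750 = 0.00, a_EA = 187.5/750 = 0.25
  a_SE = 52.5/1050 = 0.05, a_AE = 420/1050 = 0.40, a_EE = 210/1050 = 0.20
I − A =
  [   0.90    -0.25    -0.05]
  [  -0.25     1.00    -0.40]
  [  -0.30    -0.25     0.80]
Cofactors of I−A, C_ij = (−1)^(i+j)·(minor ij) (rows/columns in the sector order above):
  C_11 = (1.00)(0.80) − (-0.40)(-0.25) = 0.7000
  C_12 = −[(-0.25)(0.80) − (-0.40)(-0.30)] = 0.3200
  C_13 = (-0.25)(-0.25) − (1.00)(-0.30) = 0.3625
  C_21 = −[(-0.25)(0.80) − (-0.05)(-0.25)] = 0.2125
  C_22 = (0.90)(0.80) − (-0.05)(-0.30) = 0.7050
  C_23 = −[(0.90)(-0.25) − (-0.25)(-0.30)] = 0.3000
  C_31 = (-0.25)(-0.40) − (-0.05)(1.00) = 0.1500
  C_32 = −[(0.90)(-0.40) − (-0.05)(-0.25)] = 0.3725
  C_33 = (0.90)(1.00) − (-0.25)(-0.25) = 0.8375
det(I−A) = Σ_j (I−A)_1j·C_1j = (0.90)(0.7000) + (-0.25)(0.3200) + (-0.05)(0.3625) = 0.531875
adj(I−A) = Cᵀ =
  [ 0.7000   0.2125   0.1500]
  [ 0.3200   0.7050   0.3725]
  [ 0.3625   0.3000   0.8375]
(I − A)⁻¹ = adj(I−A) / det(I−A) ≈
  [   1.3161     0.3995     0.2820]
  [   0.6016     1.3255     0.7004]
  [   0.6816     0.5640     1.5746]
First solve x = (I − A)⁻¹ d = adj(I−A)·d / det(I−A); in particular x_A = (0.3200·220 + 0.7050·440 + 0.3725·120) / 0.531875 = 425.30 / 0.531875 ≈ 799.6240.
Intermediate flow from S to A: z_SA = a_SA · x_A = 0.25 × 425.30 / 0.531875 = 106.325 / 0.531875 ≈ 199.91.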